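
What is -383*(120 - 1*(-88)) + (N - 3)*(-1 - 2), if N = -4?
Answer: -79643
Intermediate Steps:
-383*(120 - 1*(-88)) + (N - 3)*(-1 - 2) = -383*(120 - 1*(-88)) + (-4 - 3)*(-1 - 2) = -383*(120 + 88) - 7*(-3) = -383*208 + 21 = -79664 + 21 = -79643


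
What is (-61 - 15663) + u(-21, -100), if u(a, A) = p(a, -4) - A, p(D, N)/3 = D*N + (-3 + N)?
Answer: -15393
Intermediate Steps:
p(D, N) = -9 + 3*N + 3*D*N (p(D, N) = 3*(D*N + (-3 + N)) = 3*(-3 + N + D*N) = -9 + 3*N + 3*D*N)
u(a, A) = -21 - A - 12*a (u(a, A) = (-9 + 3*(-4) + 3*a*(-4)) - A = (-9 - 12 - 12*a) - A = (-21 - 12*a) - A = -21 - A - 12*a)
(-61 - 15663) + u(-21, -100) = (-61 - 15663) + (-21 - 1*(-100) - 12*(-21)) = -15724 + (-21 + 100 + 252) = -15724 + 331 = -15393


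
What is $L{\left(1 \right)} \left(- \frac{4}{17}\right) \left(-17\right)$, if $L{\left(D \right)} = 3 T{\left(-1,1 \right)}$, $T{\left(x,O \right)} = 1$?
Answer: $12$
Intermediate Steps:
$L{\left(D \right)} = 3$ ($L{\left(D \right)} = 3 \cdot 1 = 3$)
$L{\left(1 \right)} \left(- \frac{4}{17}\right) \left(-17\right) = 3 \left(- \frac{4}{17}\right) \left(-17\right) = \left(- \frac{12}{17}\right) \left(-17\right) = 12$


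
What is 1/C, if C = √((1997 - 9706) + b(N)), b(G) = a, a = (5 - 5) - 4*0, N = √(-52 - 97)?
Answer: -I*√7709/7709 ≈ -0.011389*I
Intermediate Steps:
N = I*√149 (N = √(-149) = I*√149 ≈ 12.207*I)
a = 0 (a = 0 + 0 = 0)
b(G) = 0
C = I*√7709 (C = √((1997 - 9706) + 0) = √(-7709 + 0) = √(-7709) = I*√7709 ≈ 87.801*I)
1/C = 1/(I*√7709) = -I*√7709/7709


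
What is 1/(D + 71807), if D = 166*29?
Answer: 1/76621 ≈ 1.3051e-5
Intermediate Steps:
D = 4814
1/(D + 71807) = 1/(4814 + 71807) = 1/76621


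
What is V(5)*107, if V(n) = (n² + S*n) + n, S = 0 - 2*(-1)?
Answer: 4280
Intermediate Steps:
S = 2 (S = 0 + 2 = 2)
V(n) = n² + 3*n (V(n) = (n² + 2*n) + n = n² + 3*n)
V(5)*107 = (5*(3 + 5))*107 = (5*8)*107 = 40*107 = 4280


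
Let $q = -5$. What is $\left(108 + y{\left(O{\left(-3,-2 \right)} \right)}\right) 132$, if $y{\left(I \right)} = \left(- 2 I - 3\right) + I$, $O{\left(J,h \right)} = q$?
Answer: $14520$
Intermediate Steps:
$O{\left(J,h \right)} = -5$
$y{\left(I \right)} = -3 - I$ ($y{\left(I \right)} = \left(-3 - 2 I\right) + I = -3 - I$)
$\left(108 + y{\left(O{\left(-3,-2 \right)} \right)}\right) 132 = \left(108 - -2\right) 132 = \left(108 + \left(-3 + 5\right)\right) 132 = \left(108 + 2\right) 132 = 110 \cdot 132 = 14520$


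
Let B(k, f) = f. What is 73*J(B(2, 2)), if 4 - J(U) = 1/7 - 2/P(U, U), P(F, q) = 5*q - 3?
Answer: 2117/7 ≈ 302.43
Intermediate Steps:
P(F, q) = -3 + 5*q
J(U) = 27/7 + 2/(-3 + 5*U) (J(U) = 4 - (1/7 - 2/(-3 + 5*U)) = 4 - (1*(⅐) - 2/(-3 + 5*U)) = 4 - (⅐ - 2/(-3 + 5*U)) = 4 + (-⅐ + 2/(-3 + 5*U)) = 27/7 + 2/(-3 + 5*U))
73*J(B(2, 2)) = 73*((-67 + 135*2)/(7*(-3 + 5*2))) = 73*((-67 + 270)/(7*(-3 + 10))) = 73*((⅐)*203/7) = 73*((⅐)*(⅐)*203) = 73*(29/7) = 2117/7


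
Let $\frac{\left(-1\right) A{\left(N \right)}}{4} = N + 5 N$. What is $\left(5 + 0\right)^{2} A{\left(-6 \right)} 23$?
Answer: $82800$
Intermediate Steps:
$A{\left(N \right)} = - 24 N$ ($A{\left(N \right)} = - 4 \left(N + 5 N\right) = - 4 \cdot 6 N = - 24 N$)
$\left(5 + 0\right)^{2} A{\left(-6 \right)} 23 = \left(5 + 0\right)^{2} \left(\left(-24\right) \left(-6\right)\right) 23 = 5^{2} \cdot 144 \cdot 23 = 25 \cdot 144 \cdot 23 = 3600 \cdot 23 = 82800$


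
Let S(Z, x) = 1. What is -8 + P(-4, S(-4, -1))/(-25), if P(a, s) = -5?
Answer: -39/5 ≈ -7.8000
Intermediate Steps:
-8 + P(-4, S(-4, -1))/(-25) = -8 - 5/(-25) = -8 - 5*(-1/25) = -8 + ⅕ = -39/5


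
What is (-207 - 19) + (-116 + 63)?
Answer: -279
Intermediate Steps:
(-207 - 19) + (-116 + 63) = -226 - 53 = -279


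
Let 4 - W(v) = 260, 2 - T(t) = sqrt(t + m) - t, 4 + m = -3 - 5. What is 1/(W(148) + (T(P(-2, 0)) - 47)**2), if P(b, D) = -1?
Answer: -I/(-1847*I + 92*sqrt(13)) ≈ 0.0005245 - 9.4197e-5*I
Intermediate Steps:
m = -12 (m = -4 + (-3 - 5) = -4 - 8 = -12)
T(t) = 2 + t - sqrt(-12 + t) (T(t) = 2 - (sqrt(t - 12) - t) = 2 - (sqrt(-12 + t) - t) = 2 + (t - sqrt(-12 + t)) = 2 + t - sqrt(-12 + t))
W(v) = -256 (W(v) = 4 - 1*260 = 4 - 260 = -256)
1/(W(148) + (T(P(-2, 0)) - 47)**2) = 1/(-256 + ((2 - 1 - sqrt(-12 - 1)) - 47)**2) = 1/(-256 + ((2 - 1 - sqrt(-13)) - 47)**2) = 1/(-256 + ((2 - 1 - I*sqrt(13)) - 47)**2) = 1/(-256 + ((1 - I*sqrt(13)) - 47)**2) = 1/(-256 + (-46 - I*sqrt(13))**2)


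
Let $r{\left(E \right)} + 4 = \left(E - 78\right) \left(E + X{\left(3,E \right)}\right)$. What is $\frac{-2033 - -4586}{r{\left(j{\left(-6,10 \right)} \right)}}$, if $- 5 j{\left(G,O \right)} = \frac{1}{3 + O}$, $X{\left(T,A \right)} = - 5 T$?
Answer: $\frac{4225}{1932} \approx 2.1869$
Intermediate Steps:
$j{\left(G,O \right)} = - \frac{1}{5 \left(3 + O\right)}$
$r{\left(E \right)} = -4 + \left(-78 + E\right) \left(-15 + E\right)$ ($r{\left(E \right)} = -4 + \left(E - 78\right) \left(E - 15\right) = -4 + \left(-78 + E\right) \left(E - 15\right) = -4 + \left(-78 + E\right) \left(-15 + E\right)$)
$\frac{-2033 - -4586}{r{\left(j{\left(-6,10 \right)} \right)}} = \frac{-2033 - -4586}{1166 + \left(- \frac{1}{15 + 5 \cdot 10}\right)^{2} - 93 \left(- \frac{1}{15 + 5 \cdot 10}\right)} = \frac{-2033 + 4586}{1166 + \left(- \frac{1}{15 + 50}\right)^{2} - 93 \left(- \frac{1}{15 + 50}\right)} = \frac{2553}{1166 + \left(- \frac{1}{65}\right)^{2} - 93 \left(- \frac{1}{65}\right)} = \frac{2553}{1166 + \left(\left(-1\right) \frac{1}{65}\right)^{2} - 93 \left(\left(-1\right) \frac{1}{65}\right)} = \frac{2553}{1166 + \left(- \frac{1}{65}\right)^{2} - - \frac{93}{65}} = \frac{2553}{1166 + \frac{1}{4225} + \frac{93}{65}} = \frac{2553}{\frac{4932396}{4225}} = 2553 \cdot \frac{4225}{4932396} = \frac{4225}{1932}$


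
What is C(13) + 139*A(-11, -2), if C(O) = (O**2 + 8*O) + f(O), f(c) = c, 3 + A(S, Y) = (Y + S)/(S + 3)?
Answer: 759/8 ≈ 94.875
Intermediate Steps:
A(S, Y) = -3 + (S + Y)/(3 + S) (A(S, Y) = -3 + (Y + S)/(S + 3) = -3 + (S + Y)/(3 + S))
C(O) = O**2 + 9*O (C(O) = (O**2 + 8*O) + O = O**2 + 9*O)
C(13) + 139*A(-11, -2) = 13*(9 + 13) + 139*((-9 - 2 - 2*(-11))/(3 - 11)) = 13*22 + 139*((-9 - 2 + 22)/(-8)) = 286 + 139*(-1/8*11) = 286 + 139*(-11/8) = 286 - 1529/8 = 759/8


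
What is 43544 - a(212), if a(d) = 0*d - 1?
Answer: 43545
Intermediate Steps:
a(d) = -1 (a(d) = 0 - 1 = -1)
43544 - a(212) = 43544 - 1*(-1) = 43544 + 1 = 43545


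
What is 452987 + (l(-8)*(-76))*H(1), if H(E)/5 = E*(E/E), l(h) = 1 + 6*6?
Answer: 438927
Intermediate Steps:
l(h) = 37 (l(h) = 1 + 36 = 37)
H(E) = 5*E (H(E) = 5*(E*(E/E)) = 5*(E*1) = 5*E)
452987 + (l(-8)*(-76))*H(1) = 452987 + (37*(-76))*(5*1) = 452987 - 2812*5 = 452987 - 14060 = 438927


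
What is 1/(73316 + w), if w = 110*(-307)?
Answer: 1/39546 ≈ 2.5287e-5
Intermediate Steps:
w = -33770
1/(73316 + w) = 1/(73316 - 33770) = 1/39546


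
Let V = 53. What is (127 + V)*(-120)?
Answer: -21600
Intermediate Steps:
(127 + V)*(-120) = (127 + 53)*(-120) = 180*(-120) = -21600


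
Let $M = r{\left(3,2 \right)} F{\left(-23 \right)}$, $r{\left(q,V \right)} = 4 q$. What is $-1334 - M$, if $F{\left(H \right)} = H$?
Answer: $-1058$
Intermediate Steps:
$M = -276$ ($M = 4 \cdot 3 \left(-23\right) = 12 \left(-23\right) = -276$)
$-1334 - M = -1334 - -276 = -1334 + 276 = -1058$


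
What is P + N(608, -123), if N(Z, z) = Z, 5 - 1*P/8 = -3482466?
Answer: 27860376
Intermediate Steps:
P = 27859768 (P = 40 - 8*(-3482466) = 40 + 27859728 = 27859768)
P + N(608, -123) = 27859768 + 608 = 27860376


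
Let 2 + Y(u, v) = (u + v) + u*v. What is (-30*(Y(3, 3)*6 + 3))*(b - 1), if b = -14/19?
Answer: 80190/19 ≈ 4220.5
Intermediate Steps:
b = -14/19 (b = -14*1/19 = -14/19 ≈ -0.73684)
Y(u, v) = -2 + u + v + u*v (Y(u, v) = -2 + ((u + v) + u*v) = -2 + (u + v + u*v) = -2 + u + v + u*v)
(-30*(Y(3, 3)*6 + 3))*(b - 1) = (-30*((-2 + 3 + 3 + 3*3)*6 + 3))*(-14/19 - 1) = -30*((-2 + 3 + 3 + 9)*6 + 3)*(-33/19) = -30*(13*6 + 3)*(-33/19) = -30*(78 + 3)*(-33/19) = -30*81*(-33/19) = -2430*(-33/19) = 80190/19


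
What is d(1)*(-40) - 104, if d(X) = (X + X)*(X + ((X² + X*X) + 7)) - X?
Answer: -864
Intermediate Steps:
d(X) = -X + 2*X*(7 + X + 2*X²) (d(X) = (2*X)*(X + ((X² + X²) + 7)) - X = (2*X)*(X + (2*X² + 7)) - X = (2*X)*(X + (7 + 2*X²)) - X = (2*X)*(7 + X + 2*X²) - X = 2*X*(7 + X + 2*X²) - X = -X + 2*X*(7 + X + 2*X²))
d(1)*(-40) - 104 = (1*(13 + 2*1 + 4*1²))*(-40) - 104 = (1*(13 + 2 + 4*1))*(-40) - 104 = (1*(13 + 2 + 4))*(-40) - 104 = (1*19)*(-40) - 104 = 19*(-40) - 104 = -760 - 104 = -864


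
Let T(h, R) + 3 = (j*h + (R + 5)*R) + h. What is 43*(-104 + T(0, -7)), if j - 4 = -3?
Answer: -3999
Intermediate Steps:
j = 1 (j = 4 - 3 = 1)
T(h, R) = -3 + 2*h + R*(5 + R) (T(h, R) = -3 + ((1*h + (R + 5)*R) + h) = -3 + ((h + (5 + R)*R) + h) = -3 + ((h + R*(5 + R)) + h) = -3 + (2*h + R*(5 + R)) = -3 + 2*h + R*(5 + R))
43*(-104 + T(0, -7)) = 43*(-104 + (-3 + (-7)² + 2*0 + 5*(-7))) = 43*(-104 + (-3 + 49 + 0 - 35)) = 43*(-104 + 11) = 43*(-93) = -3999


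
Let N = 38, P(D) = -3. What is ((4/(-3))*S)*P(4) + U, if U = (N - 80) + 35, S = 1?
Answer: -3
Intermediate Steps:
U = -7 (U = (38 - 80) + 35 = -42 + 35 = -7)
((4/(-3))*S)*P(4) + U = ((4/(-3))*1)*(-3) - 7 = ((4*(-⅓))*1)*(-3) - 7 = -4/3*1*(-3) - 7 = -4/3*(-3) - 7 = 4 - 7 = -3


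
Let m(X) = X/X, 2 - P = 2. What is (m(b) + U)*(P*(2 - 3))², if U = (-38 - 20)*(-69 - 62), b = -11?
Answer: 0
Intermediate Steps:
P = 0 (P = 2 - 1*2 = 2 - 2 = 0)
U = 7598 (U = -58*(-131) = 7598)
m(X) = 1
(m(b) + U)*(P*(2 - 3))² = (1 + 7598)*(0*(2 - 3))² = 7599*(0*(-1))² = 7599*0² = 7599*0 = 0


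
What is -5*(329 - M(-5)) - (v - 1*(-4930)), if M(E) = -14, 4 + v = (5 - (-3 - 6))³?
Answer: -9385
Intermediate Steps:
v = 2740 (v = -4 + (5 - (-3 - 6))³ = -4 + (5 - 1*(-9))³ = -4 + (5 + 9)³ = -4 + 14³ = -4 + 2744 = 2740)
-5*(329 - M(-5)) - (v - 1*(-4930)) = -5*(329 - 1*(-14)) - (2740 - 1*(-4930)) = -5*(329 + 14) - (2740 + 4930) = -5*343 - 1*7670 = -1715 - 7670 = -9385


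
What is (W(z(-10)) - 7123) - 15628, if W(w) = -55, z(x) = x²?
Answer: -22806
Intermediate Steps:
(W(z(-10)) - 7123) - 15628 = (-55 - 7123) - 15628 = -7178 - 15628 = -22806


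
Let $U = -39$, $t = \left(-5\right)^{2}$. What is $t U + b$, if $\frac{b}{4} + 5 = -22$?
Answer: $-1083$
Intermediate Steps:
$t = 25$
$b = -108$ ($b = -20 + 4 \left(-22\right) = -20 - 88 = -108$)
$t U + b = 25 \left(-39\right) - 108 = -975 - 108 = -1083$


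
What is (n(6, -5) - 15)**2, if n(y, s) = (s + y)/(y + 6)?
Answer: 32041/144 ≈ 222.51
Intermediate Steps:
n(y, s) = (s + y)/(6 + y)
(n(6, -5) - 15)**2 = ((-5 + 6)/(6 + 6) - 15)**2 = (1/12 - 15)**2 = (-179/12)**2 = 32041/144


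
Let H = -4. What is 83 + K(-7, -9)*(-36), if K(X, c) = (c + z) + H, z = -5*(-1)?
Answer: 371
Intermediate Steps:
z = 5
K(X, c) = 1 + c (K(X, c) = (c + 5) - 4 = (5 + c) - 4 = 1 + c)
83 + K(-7, -9)*(-36) = 83 + (1 - 9)*(-36) = 83 - 8*(-36) = 83 + 288 = 371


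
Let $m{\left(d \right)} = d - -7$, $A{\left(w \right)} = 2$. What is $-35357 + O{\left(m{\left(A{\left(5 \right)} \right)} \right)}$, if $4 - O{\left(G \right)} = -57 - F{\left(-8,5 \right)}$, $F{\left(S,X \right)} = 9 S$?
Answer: $-35368$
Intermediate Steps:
$m{\left(d \right)} = 7 + d$ ($m{\left(d \right)} = d + 7 = 7 + d$)
$O{\left(G \right)} = -11$ ($O{\left(G \right)} = 4 - \left(-57 - 9 \left(-8\right)\right) = 4 - \left(-57 - -72\right) = 4 - \left(-57 + 72\right) = 4 - 15 = -11$)
$-35357 + O{\left(m{\left(A{\left(5 \right)} \right)} \right)} = -35357 - 11 = -35368$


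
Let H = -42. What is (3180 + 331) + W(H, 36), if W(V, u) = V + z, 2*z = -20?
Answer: 3459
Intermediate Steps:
z = -10 (z = (½)*(-20) = -10)
W(V, u) = -10 + V (W(V, u) = V - 10 = -10 + V)
(3180 + 331) + W(H, 36) = (3180 + 331) + (-10 - 42) = 3511 - 52 = 3459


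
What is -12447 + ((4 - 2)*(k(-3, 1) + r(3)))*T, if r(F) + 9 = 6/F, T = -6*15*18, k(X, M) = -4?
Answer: 23193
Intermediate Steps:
T = -1620 (T = -90*18 = -1620)
r(F) = -9 + 6/F
-12447 + ((4 - 2)*(k(-3, 1) + r(3)))*T = -12447 + ((4 - 2)*(-4 + (-9 + 6/3)))*(-1620) = -12447 + (2*(-4 + (-9 + 6*(⅓))))*(-1620) = -12447 + (2*(-4 + (-9 + 2)))*(-1620) = -12447 + (2*(-4 - 7))*(-1620) = -12447 + (2*(-11))*(-1620) = -12447 - 22*(-1620) = -12447 + 35640 = 23193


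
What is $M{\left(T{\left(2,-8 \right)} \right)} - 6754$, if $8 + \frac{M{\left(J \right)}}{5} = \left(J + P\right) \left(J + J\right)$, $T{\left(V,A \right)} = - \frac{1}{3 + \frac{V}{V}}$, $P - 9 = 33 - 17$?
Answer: $- \frac{54847}{8} \approx -6855.9$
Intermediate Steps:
$P = 25$ ($P = 9 + \left(33 - 17\right) = 9 + 16 = 25$)
$T{\left(V,A \right)} = - \frac{1}{4}$ ($T{\left(V,A \right)} = - \frac{1}{3 + 1} = - \frac{1}{4}$)
$M{\left(J \right)} = -40 + 10 J \left(25 + J\right)$ ($M{\left(J \right)} = -40 + 5 \left(J + 25\right) \left(J + J\right) = -40 + 5 \left(25 + J\right) 2 J = -40 + 5 \cdot 2 J \left(25 + J\right) = -40 + 10 J \left(25 + J\right)$)
$M{\left(T{\left(2,-8 \right)} \right)} - 6754 = \left(-40 + 10 \left(- \frac{1}{4}\right)^{2} + 250 \left(- \frac{1}{4}\right)\right) - 6754 = \left(-40 + 10 \cdot \frac{1}{16} - \frac{125}{2}\right) - 6754 = \left(-40 + \frac{5}{8} - \frac{125}{2}\right) - 6754 = - \frac{815}{8} - 6754 = - \frac{54847}{8}$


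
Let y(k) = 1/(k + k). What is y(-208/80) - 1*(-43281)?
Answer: 1125301/26 ≈ 43281.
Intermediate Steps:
y(k) = 1/(2*k)
y(-208/80) - 1*(-43281) = 1/(2*((-208/80))) - 1*(-43281) = 1/(2*((-208*1/80))) + 43281 = 1/(2*(-13/5)) + 43281 = (½)*(-5/13) + 43281 = -5/26 + 43281 = 1125301/26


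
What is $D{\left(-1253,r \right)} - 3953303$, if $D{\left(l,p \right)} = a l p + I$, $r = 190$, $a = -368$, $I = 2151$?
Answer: $83658608$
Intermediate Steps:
$D{\left(l,p \right)} = 2151 - 368 l p$ ($D{\left(l,p \right)} = - 368 l p + 2151 = 2151 - 368 l p$)
$D{\left(-1253,r \right)} - 3953303 = \left(2151 - \left(-461104\right) 190\right) - 3953303 = \left(2151 + 87609760\right) - 3953303 = 87611911 - 3953303 = 83658608$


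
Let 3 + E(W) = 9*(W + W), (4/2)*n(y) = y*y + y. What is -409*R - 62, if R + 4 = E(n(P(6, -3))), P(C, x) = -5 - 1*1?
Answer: -107629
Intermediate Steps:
P(C, x) = -6 (P(C, x) = -5 - 1 = -6)
n(y) = y/2 + y²/2 (n(y) = (y*y + y)/2 = (y² + y)/2 = (y + y²)/2 = y/2 + y²/2)
E(W) = -3 + 18*W (E(W) = -3 + 9*(W + W) = -3 + 9*(2*W) = -3 + 18*W)
R = 263 (R = -4 + (-3 + 18*((½)*(-6)*(1 - 6))) = -4 + (-3 + 18*((½)*(-6)*(-5))) = -4 + (-3 + 18*15) = -4 + (-3 + 270) = -4 + 267 = 263)
-409*R - 62 = -409*263 - 62 = -107567 - 62 = -107629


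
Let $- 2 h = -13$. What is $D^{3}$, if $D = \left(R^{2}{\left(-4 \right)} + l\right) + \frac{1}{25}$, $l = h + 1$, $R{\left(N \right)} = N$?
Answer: $\frac{1630532233}{125000} \approx 13044.0$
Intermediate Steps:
$h = \frac{13}{2}$ ($h = \left(- \frac{1}{2}\right) \left(-13\right) = \frac{13}{2} \approx 6.5$)
$l = \frac{15}{2}$ ($l = \frac{13}{2} + 1 = \frac{15}{2} \approx 7.5$)
$D = \frac{1177}{50}$ ($D = \left(\left(-4\right)^{2} + \frac{15}{2}\right) + \frac{1}{25} = \left(16 + \frac{15}{2}\right) + \frac{1}{25} = \frac{47}{2} + \frac{1}{25} = \frac{1177}{50} \approx 23.54$)
$D^{3} = \left(\frac{1177}{50}\right)^{3} = \frac{1630532233}{125000}$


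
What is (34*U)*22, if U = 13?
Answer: 9724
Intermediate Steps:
(34*U)*22 = (34*13)*22 = 442*22 = 9724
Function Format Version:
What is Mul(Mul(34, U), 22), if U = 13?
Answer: 9724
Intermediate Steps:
Mul(Mul(34, U), 22) = Mul(Mul(34, 13), 22) = Mul(442, 22) = 9724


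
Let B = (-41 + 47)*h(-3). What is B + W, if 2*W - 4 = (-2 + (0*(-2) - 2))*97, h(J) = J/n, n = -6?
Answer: -189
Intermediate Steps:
h(J) = -J/6 (h(J) = J/(-6) = J*(-⅙) = -J/6)
B = 3 (B = (-41 + 47)*(-⅙*(-3)) = 6*(½) = 3)
W = -192 (W = 2 + ((-2 + (0*(-2) - 2))*97)/2 = 2 + ((-2 + (0 - 2))*97)/2 = 2 + ((-2 - 2)*97)/2 = 2 + (-4*97)/2 = 2 + (½)*(-388) = 2 - 194 = -192)
B + W = 3 - 192 = -189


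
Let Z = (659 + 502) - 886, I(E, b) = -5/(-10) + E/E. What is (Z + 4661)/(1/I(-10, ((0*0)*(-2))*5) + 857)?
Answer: 14808/2573 ≈ 5.7551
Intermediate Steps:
I(E, b) = 3/2 (I(E, b) = -5*(-⅒) + 1 = ½ + 1 = 3/2)
Z = 275 (Z = 1161 - 886 = 275)
(Z + 4661)/(1/I(-10, ((0*0)*(-2))*5) + 857) = (275 + 4661)/(1/(3/2) + 857) = 4936/(⅔ + 857) = 4936/(2573/3) = 4936*(3/2573) = 14808/2573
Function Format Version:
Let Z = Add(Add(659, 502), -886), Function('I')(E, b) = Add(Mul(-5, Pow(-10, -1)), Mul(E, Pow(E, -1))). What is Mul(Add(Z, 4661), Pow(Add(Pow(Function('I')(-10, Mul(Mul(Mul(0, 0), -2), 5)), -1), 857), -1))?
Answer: Rational(14808, 2573) ≈ 5.7551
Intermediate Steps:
Function('I')(E, b) = Rational(3, 2) (Function('I')(E, b) = Add(Mul(-5, Rational(-1, 10)), 1) = Add(Rational(1, 2), 1) = Rational(3, 2))
Z = 275 (Z = Add(1161, -886) = 275)
Mul(Add(Z, 4661), Pow(Add(Pow(Function('I')(-10, Mul(Mul(Mul(0, 0), -2), 5)), -1), 857), -1)) = Mul(Add(275, 4661), Pow(Add(Pow(Rational(3, 2), -1), 857), -1)) = Mul(4936, Pow(Add(Rational(2, 3), 857), -1)) = Mul(4936, Pow(Rational(2573, 3), -1)) = Mul(4936, Rational(3, 2573)) = Rational(14808, 2573)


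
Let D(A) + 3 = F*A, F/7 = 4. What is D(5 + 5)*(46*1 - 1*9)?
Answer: 10249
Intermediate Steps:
F = 28 (F = 7*4 = 28)
D(A) = -3 + 28*A
D(5 + 5)*(46*1 - 1*9) = (-3 + 28*(5 + 5))*(46*1 - 1*9) = (-3 + 28*10)*(46 - 9) = (-3 + 280)*37 = 277*37 = 10249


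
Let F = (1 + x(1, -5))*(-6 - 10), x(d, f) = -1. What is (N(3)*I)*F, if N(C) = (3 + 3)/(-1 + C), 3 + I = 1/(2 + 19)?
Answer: 0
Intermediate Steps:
I = -62/21 (I = -3 + 1/(2 + 19) = -3 + 1/21 = -62/21 ≈ -2.9524)
N(C) = 6/(-1 + C)
F = 0 (F = (1 - 1)*(-6 - 10) = 0*(-16) = 0)
(N(3)*I)*F = ((6/(-1 + 3))*(-62/21))*0 = ((6/2)*(-62/21))*0 = ((6*(½))*(-62/21))*0 = (3*(-62/21))*0 = -62/7*0 = 0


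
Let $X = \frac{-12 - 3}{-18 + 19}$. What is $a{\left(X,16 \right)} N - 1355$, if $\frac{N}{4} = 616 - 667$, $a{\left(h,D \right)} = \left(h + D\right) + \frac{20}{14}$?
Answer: $- \frac{12953}{7} \approx -1850.4$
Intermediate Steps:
$X = -15$ ($X = - \frac{15}{1} = \left(-15\right) 1 = -15$)
$a{\left(h,D \right)} = \frac{10}{7} + D + h$ ($a{\left(h,D \right)} = \left(D + h\right) + 20 \cdot \frac{1}{14} = \left(D + h\right) + \frac{10}{7} = \frac{10}{7} + D + h$)
$N = -204$ ($N = 4 \left(616 - 667\right) = 4 \left(-51\right) = -204$)
$a{\left(X,16 \right)} N - 1355 = \left(\frac{10}{7} + 16 - 15\right) \left(-204\right) - 1355 = \frac{17}{7} \left(-204\right) - 1355 = - \frac{3468}{7} - 1355 = - \frac{12953}{7}$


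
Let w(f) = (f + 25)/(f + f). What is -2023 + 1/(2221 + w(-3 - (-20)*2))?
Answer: -166306747/82208 ≈ -2023.0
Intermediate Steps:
w(f) = (25 + f)/(2*f) (w(f) = (25 + f)/((2*f)) = (25 + f)*(1/(2*f)) = (25 + f)/(2*f))
-2023 + 1/(2221 + w(-3 - (-20)*2)) = -2023 + 1/(2221 + (25 + (-3 - (-20)*2))/(2*(-3 - (-20)*2))) = -2023 + 1/(2221 + (25 + (-3 - 5*(-8)))/(2*(-3 - 5*(-8)))) = -2023 + 1/(2221 + (25 + (-3 + 40))/(2*(-3 + 40))) = -2023 + 1/(2221 + (½)*(25 + 37)/37) = -2023 + 1/(2221 + (½)*(1/37)*62) = -2023 + 1/(2221 + 31/37) = -2023 + 1/(82208/37) = -2023 + 37/82208 = -166306747/82208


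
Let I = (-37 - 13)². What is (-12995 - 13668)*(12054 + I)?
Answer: -388053302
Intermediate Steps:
I = 2500 (I = (-50)² = 2500)
(-12995 - 13668)*(12054 + I) = (-12995 - 13668)*(12054 + 2500) = -26663*14554 = -388053302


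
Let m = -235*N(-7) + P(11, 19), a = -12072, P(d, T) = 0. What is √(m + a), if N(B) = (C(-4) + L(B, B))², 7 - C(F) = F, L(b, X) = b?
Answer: 2*I*√3958 ≈ 125.83*I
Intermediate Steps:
C(F) = 7 - F
N(B) = (11 + B)² (N(B) = ((7 - 1*(-4)) + B)² = ((7 + 4) + B)² = (11 + B)²)
m = -3760 (m = -235*(11 - 7)² + 0 = -235*4² + 0 = -235*16 + 0 = -3760 + 0 = -3760)
√(m + a) = √(-3760 - 12072) = √(-15832) = 2*I*√3958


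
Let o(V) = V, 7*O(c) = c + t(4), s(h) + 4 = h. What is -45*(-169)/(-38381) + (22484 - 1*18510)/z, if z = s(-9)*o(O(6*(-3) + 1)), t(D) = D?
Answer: 1066397413/6486389 ≈ 164.41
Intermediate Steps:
s(h) = -4 + h
O(c) = 4/7 + c/7 (O(c) = (c + 4)/7 = (4 + c)/7 = 4/7 + c/7)
z = 169/7 (z = (-4 - 9)*(4/7 + (6*(-3) + 1)/7) = -13*(4/7 + (-18 + 1)/7) = -13*(4/7 + (⅐)*(-17)) = -13*(4/7 - 17/7) = -13*(-13/7) = 169/7 ≈ 24.143)
-45*(-169)/(-38381) + (22484 - 1*18510)/z = -45*(-169)/(-38381) + (22484 - 1*18510)/(169/7) = 7605*(-1/38381) + (22484 - 18510)*(7/169) = -7605/38381 + 3974*(7/169) = -7605/38381 + 27818/169 = 1066397413/6486389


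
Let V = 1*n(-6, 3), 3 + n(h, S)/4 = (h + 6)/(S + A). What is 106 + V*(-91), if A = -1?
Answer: 1198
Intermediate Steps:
n(h, S) = -12 + 4*(6 + h)/(-1 + S) (n(h, S) = -12 + 4*((h + 6)/(S - 1)) = -12 + 4*((6 + h)/(-1 + S)) = -12 + 4*(6 + h)/(-1 + S))
V = -12 (V = 1*(4*(9 - 6 - 3*3)/(-1 + 3)) = 1*(4*(9 - 6 - 9)/2) = 1*(4*(1/2)*(-6)) = 1*(-12) = -12)
106 + V*(-91) = 106 - 12*(-91) = 106 + 1092 = 1198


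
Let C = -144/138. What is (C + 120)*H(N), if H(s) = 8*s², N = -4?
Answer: 350208/23 ≈ 15226.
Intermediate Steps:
C = -24/23 (C = -144*1/138 = -24/23 ≈ -1.0435)
(C + 120)*H(N) = (-24/23 + 120)*(8*(-4)²) = 2736*(8*16)/23 = (2736/23)*128 = 350208/23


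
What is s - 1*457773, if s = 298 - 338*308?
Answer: -561579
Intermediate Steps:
s = -103806 (s = 298 - 104104 = -103806)
s - 1*457773 = -103806 - 1*457773 = -103806 - 457773 = -561579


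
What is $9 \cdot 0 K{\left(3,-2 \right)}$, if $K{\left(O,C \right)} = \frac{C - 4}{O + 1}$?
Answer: $0$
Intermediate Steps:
$K{\left(O,C \right)} = \frac{-4 + C}{1 + O}$
$9 \cdot 0 K{\left(3,-2 \right)} = 9 \cdot 0 \frac{-4 - 2}{1 + 3} = 0 \cdot \frac{1}{4} \left(-6\right) = 0 \left(- \frac{3}{2}\right) = 0$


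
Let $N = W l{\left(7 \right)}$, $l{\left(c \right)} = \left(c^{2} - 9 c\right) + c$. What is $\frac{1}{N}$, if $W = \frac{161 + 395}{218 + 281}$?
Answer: $- \frac{499}{3892} \approx -0.12821$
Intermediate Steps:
$W = \frac{556}{499} \approx 1.1142$
$l{\left(c \right)} = c^{2} - 8 c$
$N = - \frac{3892}{499}$ ($N = \frac{556 \cdot 7 \left(-8 + 7\right)}{499} = \frac{556 \cdot 7 \left(-1\right)}{499} = \frac{556}{499} \left(-7\right) = - \frac{3892}{499} \approx -7.7996$)
$\frac{1}{N} = \frac{1}{- \frac{3892}{499}} = - \frac{499}{3892}$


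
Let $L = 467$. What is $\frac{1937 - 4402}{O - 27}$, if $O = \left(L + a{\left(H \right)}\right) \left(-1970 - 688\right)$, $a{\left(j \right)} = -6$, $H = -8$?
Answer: $\frac{493}{245073} \approx 0.0020116$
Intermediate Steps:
$O = -1225338$ ($O = \left(467 - 6\right) \left(-1970 - 688\right) = 461 \left(-2658\right) = -1225338$)
$\frac{1937 - 4402}{O - 27} = \frac{1937 - 4402}{-1225338 - 27} = - \frac{2465}{-1225338 - 27} = - \frac{2465}{-1225365} = \left(-2465\right) \left(- \frac{1}{1225365}\right) = \frac{493}{245073}$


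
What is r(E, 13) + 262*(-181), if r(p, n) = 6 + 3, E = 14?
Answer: -47413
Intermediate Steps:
r(p, n) = 9
r(E, 13) + 262*(-181) = 9 + 262*(-181) = 9 - 47422 = -47413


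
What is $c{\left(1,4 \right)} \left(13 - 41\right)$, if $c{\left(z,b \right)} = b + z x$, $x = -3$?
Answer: $-28$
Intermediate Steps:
$c{\left(z,b \right)} = b - 3 z$ ($c{\left(z,b \right)} = b + z \left(-3\right) = b - 3 z$)
$c{\left(1,4 \right)} \left(13 - 41\right) = \left(4 - 3\right) \left(13 - 41\right) = \left(4 - 3\right) \left(-28\right) = 1 \left(-28\right) = -28$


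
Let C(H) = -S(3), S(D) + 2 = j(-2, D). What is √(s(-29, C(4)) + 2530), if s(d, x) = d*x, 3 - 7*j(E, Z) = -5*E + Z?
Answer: √119098/7 ≈ 49.301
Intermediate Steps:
j(E, Z) = 3/7 - Z/7 + 5*E/7 (j(E, Z) = 3/7 - (-5*E + Z)/7 = 3/7 - (Z - 5*E)/7 = 3/7 + (-Z/7 + 5*E/7) = 3/7 - Z/7 + 5*E/7)
S(D) = -3 - D/7 (S(D) = -2 + (3/7 - D/7 + (5/7)*(-2)) = -2 + (3/7 - D/7 - 10/7) = -2 + (-1 - D/7) = -3 - D/7)
C(H) = 24/7 (C(H) = -(-3 - ⅐*3) = -(-3 - 3/7) = -1*(-24/7) = 24/7)
√(s(-29, C(4)) + 2530) = √(-29*24/7 + 2530) = √(-696/7 + 2530) = √(17014/7) = √119098/7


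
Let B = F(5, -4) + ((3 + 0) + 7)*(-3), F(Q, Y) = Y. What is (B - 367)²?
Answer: 160801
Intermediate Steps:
B = -34 (B = -4 + ((3 + 0) + 7)*(-3) = -4 + (3 + 7)*(-3) = -4 + 10*(-3) = -4 - 30 = -34)
(B - 367)² = (-34 - 367)² = (-401)² = 160801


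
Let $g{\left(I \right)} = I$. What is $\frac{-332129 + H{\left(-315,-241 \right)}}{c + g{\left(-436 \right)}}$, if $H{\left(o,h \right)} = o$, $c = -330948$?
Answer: $\frac{83111}{82846} \approx 1.0032$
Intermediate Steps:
$\frac{-332129 + H{\left(-315,-241 \right)}}{c + g{\left(-436 \right)}} = \frac{-332129 - 315}{-330948 - 436} = - \frac{332444}{-331384} = \left(-332444\right) \left(- \frac{1}{331384}\right) = \frac{83111}{82846}$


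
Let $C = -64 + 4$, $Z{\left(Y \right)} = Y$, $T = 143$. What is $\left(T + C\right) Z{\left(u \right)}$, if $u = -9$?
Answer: $-747$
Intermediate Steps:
$C = -60$
$\left(T + C\right) Z{\left(u \right)} = \left(143 - 60\right) \left(-9\right) = 83 \left(-9\right) = -747$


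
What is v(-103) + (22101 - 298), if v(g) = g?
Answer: 21700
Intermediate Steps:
v(-103) + (22101 - 298) = -103 + (22101 - 298) = -103 + 21803 = 21700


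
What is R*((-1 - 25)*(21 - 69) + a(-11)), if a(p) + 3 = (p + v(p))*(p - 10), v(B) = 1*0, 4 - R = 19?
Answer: -22140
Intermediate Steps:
R = -15 (R = 4 - 1*19 = 4 - 19 = -15)
v(B) = 0
a(p) = -3 + p*(-10 + p) (a(p) = -3 + (p + 0)*(p - 10) = -3 + p*(-10 + p))
R*((-1 - 25)*(21 - 69) + a(-11)) = -15*((-1 - 25)*(21 - 69) + (-3 + (-11)² - 10*(-11))) = -15*(-26*(-48) + (-3 + 121 + 110)) = -15*(1248 + 228) = -15*1476 = -22140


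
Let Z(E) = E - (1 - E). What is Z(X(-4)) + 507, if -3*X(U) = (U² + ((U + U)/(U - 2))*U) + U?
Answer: 4514/9 ≈ 501.56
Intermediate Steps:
X(U) = -U/3 - U²/3 - 2*U²/(3*(-2 + U)) (X(U) = -((U² + ((U + U)/(U - 2))*U) + U)/3 = -((U² + ((2*U)/(-2 + U))*U) + U)/3 = -((U² + (2*U/(-2 + U))*U) + U)/3 = -((U² + 2*U²/(-2 + U)) + U)/3 = -(U + U² + 2*U²/(-2 + U))/3 = -U/3 - U²/3 - 2*U²/(3*(-2 + U)))
Z(E) = -1 + 2*E (Z(E) = E + (-1 + E) = -1 + 2*E)
Z(X(-4)) + 507 = (-1 + 2*((⅓)*(-4)*(2 - 1*(-4) - 1*(-4)²)/(-2 - 4))) + 507 = (-1 + 2*((⅓)*(-4)*(2 + 4 - 1*16)/(-6))) + 507 = (-1 + 2*((⅓)*(-4)*(-⅙)*(2 + 4 - 16))) + 507 = (-1 + 2*((⅓)*(-4)*(-⅙)*(-10))) + 507 = (-1 + 2*(-20/9)) + 507 = (-1 - 40/9) + 507 = -49/9 + 507 = 4514/9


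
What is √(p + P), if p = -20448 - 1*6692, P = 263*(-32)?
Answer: 2*I*√8889 ≈ 188.56*I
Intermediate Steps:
P = -8416
p = -27140 (p = -20448 - 6692 = -27140)
√(p + P) = √(-27140 - 8416) = √(-35556) = 2*I*√8889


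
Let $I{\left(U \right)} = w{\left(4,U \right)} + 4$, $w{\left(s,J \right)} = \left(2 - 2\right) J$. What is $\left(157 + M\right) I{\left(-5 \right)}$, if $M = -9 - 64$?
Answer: $336$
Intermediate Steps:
$M = -73$ ($M = -9 - 64 = -73$)
$w{\left(s,J \right)} = 0$ ($w{\left(s,J \right)} = 0 J = 0$)
$I{\left(U \right)} = 4$ ($I{\left(U \right)} = 0 + 4 = 4$)
$\left(157 + M\right) I{\left(-5 \right)} = \left(157 - 73\right) 4 = 84 \cdot 4 = 336$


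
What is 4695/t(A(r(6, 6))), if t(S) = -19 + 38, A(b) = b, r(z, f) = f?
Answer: 4695/19 ≈ 247.11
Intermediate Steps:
t(S) = 19
4695/t(A(r(6, 6))) = 4695/19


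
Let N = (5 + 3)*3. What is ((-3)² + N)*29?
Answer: 957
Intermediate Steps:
N = 24 (N = 8*3 = 24)
((-3)² + N)*29 = ((-3)² + 24)*29 = (9 + 24)*29 = 33*29 = 957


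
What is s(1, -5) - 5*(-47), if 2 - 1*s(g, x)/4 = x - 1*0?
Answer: 263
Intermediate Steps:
s(g, x) = 8 - 4*x (s(g, x) = 8 - 4*(x - 1*0) = 8 - 4*(x + 0) = 8 - 4*x)
s(1, -5) - 5*(-47) = (8 - 4*(-5)) - 5*(-47) = (8 + 20) + 235 = 28 + 235 = 263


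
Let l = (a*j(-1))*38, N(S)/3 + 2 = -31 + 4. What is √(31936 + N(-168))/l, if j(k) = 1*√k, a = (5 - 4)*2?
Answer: -I*√31849/76 ≈ -2.3482*I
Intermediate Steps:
N(S) = -87 (N(S) = -6 + 3*(-31 + 4) = -6 + 3*(-27) = -6 - 81 = -87)
a = 2 (a = 1*2 = 2)
j(k) = √k
l = 76*I (l = (2*√(-1))*38 = (2*I)*38 = 76*I ≈ 76.0*I)
√(31936 + N(-168))/l = √(31936 - 87)/((76*I)) = √31849*(-I/76) = -I*√31849/76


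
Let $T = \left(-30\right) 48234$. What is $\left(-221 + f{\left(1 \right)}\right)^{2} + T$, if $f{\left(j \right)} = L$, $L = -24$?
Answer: $-1386995$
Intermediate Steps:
$f{\left(j \right)} = -24$
$T = -1447020$
$\left(-221 + f{\left(1 \right)}\right)^{2} + T = \left(-221 - 24\right)^{2} - 1447020 = \left(-245\right)^{2} - 1447020 = 60025 - 1447020 = -1386995$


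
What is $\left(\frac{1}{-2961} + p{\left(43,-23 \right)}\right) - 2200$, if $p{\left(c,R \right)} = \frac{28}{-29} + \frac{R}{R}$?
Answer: $- \frac{188908868}{85869} \approx -2200.0$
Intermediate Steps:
$p{\left(c,R \right)} = \frac{1}{29}$ ($p{\left(c,R \right)} = 28 \left(- \frac{1}{29}\right) + 1 = - \frac{28}{29} + 1 = \frac{1}{29}$)
$\left(\frac{1}{-2961} + p{\left(43,-23 \right)}\right) - 2200 = \left(\frac{1}{-2961} + \frac{1}{29}\right) - 2200 = \left(- \frac{1}{2961} + \frac{1}{29}\right) - 2200 = \frac{2932}{85869} - 2200 = - \frac{188908868}{85869}$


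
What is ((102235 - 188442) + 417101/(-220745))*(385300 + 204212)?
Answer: -1602645749708256/31535 ≈ -5.0821e+10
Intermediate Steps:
((102235 - 188442) + 417101/(-220745))*(385300 + 204212) = (-86207 + 417101*(-1/220745))*589512 = (-86207 - 417101/220745)*589512 = -19030181316/220745*589512 = -1602645749708256/31535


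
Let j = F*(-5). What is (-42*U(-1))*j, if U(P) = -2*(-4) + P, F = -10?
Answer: -14700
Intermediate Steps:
U(P) = 8 + P
j = 50 (j = -10*(-5) = 50)
(-42*U(-1))*j = -42*(8 - 1)*50 = -42*7*50 = -294*50 = -14700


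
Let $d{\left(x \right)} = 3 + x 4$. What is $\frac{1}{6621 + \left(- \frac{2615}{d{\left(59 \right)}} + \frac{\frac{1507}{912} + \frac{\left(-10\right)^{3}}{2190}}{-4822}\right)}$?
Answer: $\frac{25575347936}{169054541652153} \approx 0.00015128$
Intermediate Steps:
$d{\left(x \right)} = 3 + 4 x$
$\frac{1}{6621 + \left(- \frac{2615}{d{\left(59 \right)}} + \frac{\frac{1507}{912} + \frac{\left(-10\right)^{3}}{2190}}{-4822}\right)} = \frac{1}{6621 + \left(- \frac{2615}{3 + 4 \cdot 59} + \frac{\frac{1507}{912} + \frac{\left(-10\right)^{3}}{2190}}{-4822}\right)} = \frac{1}{6621 + \left(- \frac{2615}{3 + 236} + \left(1507 \cdot \frac{1}{912} - \frac{100}{219}\right) \left(- \frac{1}{4822}\right)\right)} = \frac{1}{6621 - \left(\frac{2615}{239} - \left(\frac{1507}{912} - \frac{100}{219}\right) \left(- \frac{1}{4822}\right)\right)} = \frac{1}{6621 + \left(\left(-2615\right) \frac{1}{239} + \frac{26537}{22192} \left(- \frac{1}{4822}\right)\right)} = \frac{1}{6621 - \frac{279837032103}{25575347936}} = \frac{1}{\frac{169054541652153}{25575347936}} = \frac{25575347936}{169054541652153}$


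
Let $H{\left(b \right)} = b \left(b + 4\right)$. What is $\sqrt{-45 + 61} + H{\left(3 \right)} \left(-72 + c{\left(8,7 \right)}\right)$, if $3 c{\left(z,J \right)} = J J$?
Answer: $-1165$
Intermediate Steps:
$c{\left(z,J \right)} = \frac{J^{2}}{3}$ ($c{\left(z,J \right)} = \frac{J J}{3} = \frac{J^{2}}{3}$)
$H{\left(b \right)} = b \left(4 + b\right)$
$\sqrt{-45 + 61} + H{\left(3 \right)} \left(-72 + c{\left(8,7 \right)}\right) = \sqrt{-45 + 61} + 3 \left(4 + 3\right) \left(-72 + \frac{7^{2}}{3}\right) = \sqrt{16} + 3 \cdot 7 \left(-72 + \frac{1}{3} \cdot 49\right) = 4 + 21 \left(-72 + \frac{49}{3}\right) = 4 + 21 \left(- \frac{167}{3}\right) = 4 - 1169 = -1165$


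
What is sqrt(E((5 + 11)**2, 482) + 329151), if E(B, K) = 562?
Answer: sqrt(329713) ≈ 574.21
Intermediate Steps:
sqrt(E((5 + 11)**2, 482) + 329151) = sqrt(562 + 329151) = sqrt(329713)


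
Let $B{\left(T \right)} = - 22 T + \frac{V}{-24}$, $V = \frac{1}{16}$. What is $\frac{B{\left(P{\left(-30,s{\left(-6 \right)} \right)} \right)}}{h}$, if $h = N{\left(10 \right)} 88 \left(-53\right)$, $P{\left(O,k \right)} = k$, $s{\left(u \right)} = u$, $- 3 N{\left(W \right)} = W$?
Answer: $\frac{50687}{5969920} \approx 0.0084904$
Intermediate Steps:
$N{\left(W \right)} = - \frac{W}{3}$
$V = \frac{1}{16} \approx 0.0625$
$B{\left(T \right)} = - \frac{1}{384} - 22 T$ ($B{\left(T \right)} = - 22 T + \frac{1}{16 \left(-24\right)} = - 22 T + \frac{1}{16} \left(- \frac{1}{24}\right) = - 22 T - \frac{1}{384} = - \frac{1}{384} - 22 T$)
$h = \frac{46640}{3}$ ($h = \left(- \frac{1}{3}\right) 10 \cdot 88 \left(-53\right) = \left(- \frac{10}{3}\right) 88 \left(-53\right) = \left(- \frac{880}{3}\right) \left(-53\right) = \frac{46640}{3} \approx 15547.0$)
$\frac{B{\left(P{\left(-30,s{\left(-6 \right)} \right)} \right)}}{h} = \frac{- \frac{1}{384} - -132}{\frac{46640}{3}} = \left(- \frac{1}{384} + 132\right) \frac{3}{46640} = \frac{50687}{384} \cdot \frac{3}{46640} = \frac{50687}{5969920}$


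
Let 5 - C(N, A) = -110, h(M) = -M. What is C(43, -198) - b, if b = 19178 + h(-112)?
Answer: -19175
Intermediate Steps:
C(N, A) = 115 (C(N, A) = 5 - 1*(-110) = 5 + 110 = 115)
b = 19290 (b = 19178 - 1*(-112) = 19178 + 112 = 19290)
C(43, -198) - b = 115 - 1*19290 = 115 - 19290 = -19175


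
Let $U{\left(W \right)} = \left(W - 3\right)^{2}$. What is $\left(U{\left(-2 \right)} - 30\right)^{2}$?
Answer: $25$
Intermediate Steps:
$U{\left(W \right)} = \left(-3 + W\right)^{2}$
$\left(U{\left(-2 \right)} - 30\right)^{2} = \left(\left(-3 - 2\right)^{2} - 30\right)^{2} = \left(\left(-5\right)^{2} - 30\right)^{2} = \left(25 - 30\right)^{2} = \left(-5\right)^{2} = 25$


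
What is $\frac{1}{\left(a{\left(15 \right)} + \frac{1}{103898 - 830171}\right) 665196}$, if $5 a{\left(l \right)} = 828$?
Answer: $\frac{1210455}{133339433775548} \approx 9.078 \cdot 10^{-9}$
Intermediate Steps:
$a{\left(l \right)} = \frac{828}{5}$ ($a{\left(l \right)} = \frac{1}{5} \cdot 828 = \frac{828}{5}$)
$\frac{1}{\left(a{\left(15 \right)} + \frac{1}{103898 - 830171}\right) 665196} = \frac{1}{\left(\frac{828}{5} + \frac{1}{103898 - 830171}\right) 665196} = \frac{1}{\frac{828}{5} + \frac{1}{-726273}} \cdot \frac{1}{665196} = \frac{1}{\frac{828}{5} - \frac{1}{726273}} \cdot \frac{1}{665196} = \frac{1}{\frac{601354039}{3631365}} \cdot \frac{1}{665196} = \frac{3631365}{601354039} \cdot \frac{1}{665196} = \frac{1210455}{133339433775548}$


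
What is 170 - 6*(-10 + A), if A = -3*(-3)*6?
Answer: -94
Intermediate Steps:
A = 54 (A = 9*6 = 54)
170 - 6*(-10 + A) = 170 - 6*(-10 + 54) = 170 - 6*44 = 170 - 264 = -94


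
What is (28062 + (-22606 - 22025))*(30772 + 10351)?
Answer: -681366987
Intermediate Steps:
(28062 + (-22606 - 22025))*(30772 + 10351) = (28062 - 44631)*41123 = -16569*41123 = -681366987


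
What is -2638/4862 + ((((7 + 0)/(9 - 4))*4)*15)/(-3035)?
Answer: -4207369/7378085 ≈ -0.57025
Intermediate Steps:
-2638/4862 + ((((7 + 0)/(9 - 4))*4)*15)/(-3035) = -2638*1/4862 + (((7/5)*4)*15)*(-1/3035) = -1319/2431 + (((7*(⅕))*4)*15)*(-1/3035) = -1319/2431 + (((7/5)*4)*15)*(-1/3035) = -1319/2431 + ((28/5)*15)*(-1/3035) = -1319/2431 + 84*(-1/3035) = -1319/2431 - 84/3035 = -4207369/7378085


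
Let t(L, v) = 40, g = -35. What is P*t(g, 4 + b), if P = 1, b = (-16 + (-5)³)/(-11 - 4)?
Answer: 40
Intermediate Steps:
b = 47/5 (b = (-16 - 125)/(-15) = -141*(-1/15) = 47/5 ≈ 9.4000)
P*t(g, 4 + b) = 1*40 = 40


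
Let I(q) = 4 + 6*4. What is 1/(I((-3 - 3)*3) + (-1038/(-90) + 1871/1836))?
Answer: 9180/372271 ≈ 0.024659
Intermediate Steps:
I(q) = 28 (I(q) = 4 + 24 = 28)
1/(I((-3 - 3)*3) + (-1038/(-90) + 1871/1836)) = 1/(28 + (-1038/(-90) + 1871/1836)) = 1/(28 + (-1038*(-1/90) + 1871*(1/1836))) = 1/(28 + (173/15 + 1871/1836)) = 1/(28 + 115231/9180) = 1/(372271/9180) = 9180/372271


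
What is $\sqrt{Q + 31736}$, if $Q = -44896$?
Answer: $2 i \sqrt{3290} \approx 114.72 i$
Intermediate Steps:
$\sqrt{Q + 31736} = \sqrt{-44896 + 31736} = \sqrt{-13160} = 2 i \sqrt{3290}$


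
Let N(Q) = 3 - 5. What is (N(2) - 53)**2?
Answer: 3025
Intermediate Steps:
N(Q) = -2
(N(2) - 53)**2 = (-2 - 53)**2 = (-55)**2 = 3025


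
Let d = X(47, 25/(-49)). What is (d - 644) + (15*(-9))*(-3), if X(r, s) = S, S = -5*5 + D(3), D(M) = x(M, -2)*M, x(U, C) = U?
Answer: -255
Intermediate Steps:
D(M) = M² (D(M) = M*M = M²)
S = -16 (S = -5*5 + 3² = -25 + 9 = -16)
X(r, s) = -16
d = -16
(d - 644) + (15*(-9))*(-3) = (-16 - 644) + (15*(-9))*(-3) = -660 - 135*(-3) = -660 + 405 = -255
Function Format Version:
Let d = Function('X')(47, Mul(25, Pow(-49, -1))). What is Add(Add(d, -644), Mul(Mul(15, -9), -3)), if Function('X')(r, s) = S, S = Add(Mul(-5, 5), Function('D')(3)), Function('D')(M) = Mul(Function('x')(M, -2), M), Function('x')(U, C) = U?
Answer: -255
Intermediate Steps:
Function('D')(M) = Pow(M, 2) (Function('D')(M) = Mul(M, M) = Pow(M, 2))
S = -16 (S = Add(Mul(-5, 5), Pow(3, 2)) = Add(-25, 9) = -16)
Function('X')(r, s) = -16
d = -16
Add(Add(d, -644), Mul(Mul(15, -9), -3)) = Add(Add(-16, -644), Mul(Mul(15, -9), -3)) = Add(-660, Mul(-135, -3)) = Add(-660, 405) = -255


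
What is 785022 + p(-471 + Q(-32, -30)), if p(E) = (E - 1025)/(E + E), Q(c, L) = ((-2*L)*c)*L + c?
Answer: 44822429170/57097 ≈ 7.8502e+5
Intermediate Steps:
Q(c, L) = c - 2*c*L² (Q(c, L) = (-2*L*c)*L + c = -2*c*L² + c = c - 2*c*L²)
p(E) = (-1025 + E)/(2*E) (p(E) = (-1025 + E)/((2*E)) = (-1025 + E)*(1/(2*E)) = (-1025 + E)/(2*E))
785022 + p(-471 + Q(-32, -30)) = 785022 + (-1025 + (-471 - 32*(1 - 2*(-30)²)))/(2*(-471 - 32*(1 - 2*(-30)²))) = 785022 + (-1025 + (-471 - 32*(1 - 2*900)))/(2*(-471 - 32*(1 - 2*900))) = 785022 + (-1025 + (-471 - 32*(1 - 1800)))/(2*(-471 - 32*(1 - 1800))) = 785022 + (-1025 + (-471 - 32*(-1799)))/(2*(-471 - 32*(-1799))) = 785022 + (-1025 + (-471 + 57568))/(2*(-471 + 57568)) = 785022 + (½)*(-1025 + 57097)/57097 = 785022 + (½)*(1/57097)*56072 = 785022 + 28036/57097 = 44822429170/57097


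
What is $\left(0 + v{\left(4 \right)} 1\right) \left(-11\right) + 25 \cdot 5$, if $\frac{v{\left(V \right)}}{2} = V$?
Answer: $37$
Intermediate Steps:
$v{\left(V \right)} = 2 V$
$\left(0 + v{\left(4 \right)} 1\right) \left(-11\right) + 25 \cdot 5 = \left(0 + 2 \cdot 4 \cdot 1\right) \left(-11\right) + 25 \cdot 5 = \left(0 + 8 \cdot 1\right) \left(-11\right) + 125 = \left(0 + 8\right) \left(-11\right) + 125 = 8 \left(-11\right) + 125 = -88 + 125 = 37$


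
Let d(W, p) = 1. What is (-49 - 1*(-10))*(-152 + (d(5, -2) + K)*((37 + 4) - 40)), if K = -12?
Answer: 6357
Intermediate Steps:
(-49 - 1*(-10))*(-152 + (d(5, -2) + K)*((37 + 4) - 40)) = (-49 - 1*(-10))*(-152 + (1 - 12)*((37 + 4) - 40)) = (-49 + 10)*(-152 - 11*(41 - 40)) = -39*(-152 - 11*1) = -39*(-152 - 11) = -39*(-163) = 6357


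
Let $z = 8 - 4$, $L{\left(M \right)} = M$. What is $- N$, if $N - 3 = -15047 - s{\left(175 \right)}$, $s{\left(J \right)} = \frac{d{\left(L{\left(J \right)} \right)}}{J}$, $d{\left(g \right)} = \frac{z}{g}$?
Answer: $\frac{460722504}{30625} \approx 15044.0$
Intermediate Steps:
$z = 4$ ($z = 8 - 4 = 4$)
$d{\left(g \right)} = \frac{4}{g}$
$s{\left(J \right)} = \frac{4}{J^{2}}$ ($s{\left(J \right)} = \frac{4 \frac{1}{J}}{J} = \frac{4}{J^{2}}$)
$N = - \frac{460722504}{30625}$ ($N = 3 - \left(15047 + \frac{4}{30625}\right) = 3 - \left(15047 + 4 \cdot \frac{1}{30625}\right) = 3 - \frac{460814379}{30625} = - \frac{460722504}{30625} \approx -15044.0$)
$- N = \left(-1\right) \left(- \frac{460722504}{30625}\right) = \frac{460722504}{30625}$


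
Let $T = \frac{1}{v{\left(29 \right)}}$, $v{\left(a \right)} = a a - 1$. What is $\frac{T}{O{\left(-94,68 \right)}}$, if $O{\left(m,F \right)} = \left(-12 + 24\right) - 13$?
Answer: $- \frac{1}{840} \approx -0.0011905$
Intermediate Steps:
$O{\left(m,F \right)} = -1$ ($O{\left(m,F \right)} = 12 - 13 = -1$)
$v{\left(a \right)} = -1 + a^{2}$ ($v{\left(a \right)} = a^{2} - 1 = -1 + a^{2}$)
$T = \frac{1}{840}$ ($T = \frac{1}{-1 + 29^{2}} = \frac{1}{-1 + 841} = \frac{1}{840} \approx 0.0011905$)
$\frac{T}{O{\left(-94,68 \right)}} = \frac{1}{840 \left(-1\right)} = \frac{1}{840} \left(-1\right) = - \frac{1}{840}$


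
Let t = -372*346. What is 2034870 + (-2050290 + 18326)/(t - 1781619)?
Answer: 3887277273934/1910331 ≈ 2.0349e+6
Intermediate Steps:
t = -128712
2034870 + (-2050290 + 18326)/(t - 1781619) = 2034870 + (-2050290 + 18326)/(-128712 - 1781619) = 2034870 - 2031964/(-1910331) = 2034870 - 2031964*(-1/1910331) = 2034870 + 2031964/1910331 = 3887277273934/1910331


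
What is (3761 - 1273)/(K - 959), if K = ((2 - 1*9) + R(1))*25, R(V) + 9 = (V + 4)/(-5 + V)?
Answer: -9952/5561 ≈ -1.7896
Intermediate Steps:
R(V) = -9 + (4 + V)/(-5 + V) (R(V) = -9 + (V + 4)/(-5 + V) = -9 + (4 + V)/(-5 + V))
K = -1725/4 (K = ((2 - 1*9) + (49 - 8*1)/(-5 + 1))*25 = ((2 - 9) + (49 - 8)/(-4))*25 = (-7 - 1/4*41)*25 = (-7 - 41/4)*25 = -69/4*25 = -1725/4 ≈ -431.25)
(3761 - 1273)/(K - 959) = (3761 - 1273)/(-1725/4 - 959) = 2488/(-5561/4) = 2488*(-4/5561) = -9952/5561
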